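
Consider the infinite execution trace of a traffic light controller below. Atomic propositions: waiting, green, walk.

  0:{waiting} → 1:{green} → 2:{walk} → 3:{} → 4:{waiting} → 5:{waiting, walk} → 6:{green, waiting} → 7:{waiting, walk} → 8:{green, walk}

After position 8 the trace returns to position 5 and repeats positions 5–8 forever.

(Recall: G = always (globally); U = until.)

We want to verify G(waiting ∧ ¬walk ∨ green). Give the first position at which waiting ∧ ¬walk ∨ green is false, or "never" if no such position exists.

Check waiting ∧ ¬walk ∨ green at each position in order: 0 ✓, 1 ✓.
At position 2 the labels are {walk}, so waiting ∧ ¬walk ∨ green is false there. This is the first violation.

2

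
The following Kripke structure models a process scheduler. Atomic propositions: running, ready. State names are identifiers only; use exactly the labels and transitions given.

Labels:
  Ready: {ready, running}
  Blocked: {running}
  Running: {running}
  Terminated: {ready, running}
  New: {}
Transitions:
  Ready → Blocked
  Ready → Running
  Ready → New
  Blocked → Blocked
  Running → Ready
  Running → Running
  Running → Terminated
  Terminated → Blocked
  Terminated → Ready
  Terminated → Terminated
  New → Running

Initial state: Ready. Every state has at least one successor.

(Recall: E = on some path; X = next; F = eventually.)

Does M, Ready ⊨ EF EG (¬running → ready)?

States satisfying EG (¬running → ready): {Ready, Blocked, Running, Terminated}.
States satisfying EF EG (¬running → ready): {Ready, Blocked, Running, Terminated, New}.
Some path from Ready reaches a state where EG (¬running → ready) holds.
Ready ∈ Sat(EF EG (¬running → ready)).

Satisfied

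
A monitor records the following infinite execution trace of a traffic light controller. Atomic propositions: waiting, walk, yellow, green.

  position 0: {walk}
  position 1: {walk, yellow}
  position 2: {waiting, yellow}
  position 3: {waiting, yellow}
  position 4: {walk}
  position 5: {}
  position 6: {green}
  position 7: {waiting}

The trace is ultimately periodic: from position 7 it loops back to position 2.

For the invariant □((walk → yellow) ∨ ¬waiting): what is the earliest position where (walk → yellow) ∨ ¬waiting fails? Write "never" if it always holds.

(walk → yellow) ∨ ¬waiting holds at every position 0..7, and those are all the positions the trace ever visits, so the invariant □((walk → yellow) ∨ ¬waiting) is never violated.

never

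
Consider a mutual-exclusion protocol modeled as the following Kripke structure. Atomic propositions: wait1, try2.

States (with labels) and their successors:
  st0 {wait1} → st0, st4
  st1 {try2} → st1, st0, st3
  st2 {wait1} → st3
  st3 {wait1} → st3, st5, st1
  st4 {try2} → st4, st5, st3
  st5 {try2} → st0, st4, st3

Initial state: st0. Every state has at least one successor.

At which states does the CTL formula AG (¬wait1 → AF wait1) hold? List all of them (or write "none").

none

States satisfying ¬wait1 → AF wait1: {st0, st2, st3}.
States satisfying AG (¬wait1 → AF wait1): ∅.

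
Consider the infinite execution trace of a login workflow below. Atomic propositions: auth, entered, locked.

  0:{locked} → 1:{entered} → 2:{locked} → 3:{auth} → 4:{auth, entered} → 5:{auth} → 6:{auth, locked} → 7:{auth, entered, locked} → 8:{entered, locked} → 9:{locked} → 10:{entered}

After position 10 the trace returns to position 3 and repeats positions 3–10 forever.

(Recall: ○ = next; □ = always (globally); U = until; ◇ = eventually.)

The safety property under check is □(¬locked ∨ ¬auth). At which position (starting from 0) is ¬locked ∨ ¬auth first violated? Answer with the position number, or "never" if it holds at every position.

Check ¬locked ∨ ¬auth at each position in order: 0 ✓, 1 ✓, 2 ✓, 3 ✓, 4 ✓, 5 ✓.
At position 6 the labels are {auth, locked}, so ¬locked ∨ ¬auth is false there. This is the first violation.

6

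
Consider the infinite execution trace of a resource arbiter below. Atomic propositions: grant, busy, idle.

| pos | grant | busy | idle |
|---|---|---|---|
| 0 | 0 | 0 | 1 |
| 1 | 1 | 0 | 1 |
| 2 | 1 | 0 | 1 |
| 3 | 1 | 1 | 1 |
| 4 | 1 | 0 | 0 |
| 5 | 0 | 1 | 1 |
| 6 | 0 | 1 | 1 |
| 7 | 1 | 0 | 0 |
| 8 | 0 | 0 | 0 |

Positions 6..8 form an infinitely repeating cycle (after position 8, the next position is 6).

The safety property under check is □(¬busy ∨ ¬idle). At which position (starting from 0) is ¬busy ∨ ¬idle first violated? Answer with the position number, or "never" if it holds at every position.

Check ¬busy ∨ ¬idle at each position in order: 0 ✓, 1 ✓, 2 ✓.
At position 3 the labels are {busy, grant, idle}, so ¬busy ∨ ¬idle is false there. This is the first violation.

3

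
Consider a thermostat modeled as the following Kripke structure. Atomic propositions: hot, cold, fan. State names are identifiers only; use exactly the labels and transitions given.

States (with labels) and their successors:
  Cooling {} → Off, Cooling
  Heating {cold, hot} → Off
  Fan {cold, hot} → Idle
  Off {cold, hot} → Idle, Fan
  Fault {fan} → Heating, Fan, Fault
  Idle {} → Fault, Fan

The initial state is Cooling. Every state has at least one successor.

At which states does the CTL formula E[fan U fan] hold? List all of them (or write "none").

States satisfying fan: {Fault}.
States satisfying E[fan U fan]: {Fault}.

{Fault}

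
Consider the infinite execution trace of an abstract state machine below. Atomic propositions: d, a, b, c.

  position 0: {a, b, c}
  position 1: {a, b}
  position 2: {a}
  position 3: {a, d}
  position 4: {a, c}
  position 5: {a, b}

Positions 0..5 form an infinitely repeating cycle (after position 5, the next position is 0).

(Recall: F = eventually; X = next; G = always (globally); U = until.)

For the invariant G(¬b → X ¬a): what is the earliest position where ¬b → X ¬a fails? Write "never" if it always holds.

2

Check ¬b → X ¬a at each position in order: 0 ✓, 1 ✓.
At position 2 the labels are {a} and the next position 3 has {a, d}, so ¬b → X ¬a is false there. This is the first violation.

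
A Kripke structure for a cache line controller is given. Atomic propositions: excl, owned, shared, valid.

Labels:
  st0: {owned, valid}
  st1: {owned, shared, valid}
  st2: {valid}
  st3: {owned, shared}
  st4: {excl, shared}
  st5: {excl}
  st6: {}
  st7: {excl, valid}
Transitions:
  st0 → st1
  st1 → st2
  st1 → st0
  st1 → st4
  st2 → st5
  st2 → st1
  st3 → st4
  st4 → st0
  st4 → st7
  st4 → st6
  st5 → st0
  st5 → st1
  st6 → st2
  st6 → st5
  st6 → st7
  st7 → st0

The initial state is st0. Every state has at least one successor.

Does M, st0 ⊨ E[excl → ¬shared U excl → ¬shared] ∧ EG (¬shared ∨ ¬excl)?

States satisfying excl → ¬shared: {st0, st1, st2, st3, st5, st6, st7}.
States satisfying E[excl → ¬shared U excl → ¬shared]: {st0, st1, st2, st3, st5, st6, st7}.
States satisfying ¬shared ∨ ¬excl: {st0, st1, st2, st3, st5, st6, st7}.
States satisfying EG (¬shared ∨ ¬excl): {st0, st1, st2, st5, st6, st7}.
States satisfying E[excl → ¬shared U excl → ¬shared] ∧ EG (¬shared ∨ ¬excl): {st0, st1, st2, st5, st6, st7}.
st0 ∈ Sat(E[excl → ¬shared U excl → ¬shared] ∧ EG (¬shared ∨ ¬excl)).

Yes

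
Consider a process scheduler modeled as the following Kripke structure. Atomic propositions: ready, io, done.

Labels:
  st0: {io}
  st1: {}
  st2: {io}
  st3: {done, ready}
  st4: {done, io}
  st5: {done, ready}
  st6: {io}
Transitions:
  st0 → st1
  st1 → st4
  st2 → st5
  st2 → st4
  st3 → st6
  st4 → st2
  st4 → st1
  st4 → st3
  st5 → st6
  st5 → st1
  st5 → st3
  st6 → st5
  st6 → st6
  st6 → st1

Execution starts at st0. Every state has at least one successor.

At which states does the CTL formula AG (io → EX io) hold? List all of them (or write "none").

{st1, st2, st3, st4, st5, st6}

States satisfying io → EX io: {st1, st2, st3, st4, st5, st6}.
States satisfying AG (io → EX io): {st1, st2, st3, st4, st5, st6}.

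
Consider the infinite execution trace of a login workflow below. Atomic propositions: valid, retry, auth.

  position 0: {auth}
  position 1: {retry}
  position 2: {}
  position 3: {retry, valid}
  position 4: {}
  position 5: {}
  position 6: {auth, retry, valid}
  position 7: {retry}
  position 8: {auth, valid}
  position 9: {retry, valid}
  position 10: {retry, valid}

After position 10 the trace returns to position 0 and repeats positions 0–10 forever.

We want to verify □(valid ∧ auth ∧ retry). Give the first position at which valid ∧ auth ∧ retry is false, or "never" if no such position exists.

At position 0 the labels are {auth}, so valid ∧ auth ∧ retry is false there. This is the first violation.

0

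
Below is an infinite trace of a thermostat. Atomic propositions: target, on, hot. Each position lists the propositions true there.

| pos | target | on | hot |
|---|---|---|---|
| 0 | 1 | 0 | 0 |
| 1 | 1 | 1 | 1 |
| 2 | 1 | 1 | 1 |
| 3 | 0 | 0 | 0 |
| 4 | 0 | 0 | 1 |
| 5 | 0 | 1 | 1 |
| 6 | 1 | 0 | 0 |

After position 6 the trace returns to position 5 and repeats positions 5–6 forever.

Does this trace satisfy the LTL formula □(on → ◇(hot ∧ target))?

on → ◇(hot ∧ target) must hold at every position from 0 onward. It fails at position 5, so □(on → ◇(hot ∧ target)) is false.
Positions where on holds: 1, 2, 5.
Check ◇(hot ∧ target) at each: 1→ok, 2→ok, 5→fails.

Violated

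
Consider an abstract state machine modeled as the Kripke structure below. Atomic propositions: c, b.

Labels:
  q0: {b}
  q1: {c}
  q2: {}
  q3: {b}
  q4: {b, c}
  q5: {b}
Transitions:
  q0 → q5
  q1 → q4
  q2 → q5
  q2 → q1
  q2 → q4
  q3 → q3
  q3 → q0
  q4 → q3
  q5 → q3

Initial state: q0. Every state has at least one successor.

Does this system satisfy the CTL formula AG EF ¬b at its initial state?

No

States satisfying EF ¬b: {q1, q2}.
States satisfying AG EF ¬b: ∅.
q0 is reachable from q0 and violates EF ¬b, so AG fails at q0.
q0 ∉ Sat(AG EF ¬b).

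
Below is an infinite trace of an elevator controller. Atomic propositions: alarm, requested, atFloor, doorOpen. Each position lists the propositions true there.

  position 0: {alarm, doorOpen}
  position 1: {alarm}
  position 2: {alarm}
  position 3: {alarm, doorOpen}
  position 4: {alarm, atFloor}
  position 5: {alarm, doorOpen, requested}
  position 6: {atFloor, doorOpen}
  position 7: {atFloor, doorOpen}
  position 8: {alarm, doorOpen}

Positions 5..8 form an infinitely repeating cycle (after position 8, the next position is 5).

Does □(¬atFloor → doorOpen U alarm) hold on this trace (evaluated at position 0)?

Satisfied

¬atFloor → doorOpen U alarm holds at every position 0..8, and those are all positions ever visited, so □(¬atFloor → doorOpen U alarm) holds.
Positions where ¬atFloor holds: 0, 1, 2, 3, 5, 8.
Check doorOpen U alarm at each: 0→ok, 1→ok, 2→ok, 3→ok, 5→ok, 8→ok.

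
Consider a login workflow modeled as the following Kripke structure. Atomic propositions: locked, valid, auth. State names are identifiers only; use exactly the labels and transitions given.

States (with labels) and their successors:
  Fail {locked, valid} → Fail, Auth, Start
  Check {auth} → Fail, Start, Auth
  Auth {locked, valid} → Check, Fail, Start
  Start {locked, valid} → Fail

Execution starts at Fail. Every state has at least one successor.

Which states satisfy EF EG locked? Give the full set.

States satisfying EG locked: {Fail, Auth, Start}.
States satisfying EF EG locked: {Fail, Check, Auth, Start}.

{Fail, Check, Auth, Start}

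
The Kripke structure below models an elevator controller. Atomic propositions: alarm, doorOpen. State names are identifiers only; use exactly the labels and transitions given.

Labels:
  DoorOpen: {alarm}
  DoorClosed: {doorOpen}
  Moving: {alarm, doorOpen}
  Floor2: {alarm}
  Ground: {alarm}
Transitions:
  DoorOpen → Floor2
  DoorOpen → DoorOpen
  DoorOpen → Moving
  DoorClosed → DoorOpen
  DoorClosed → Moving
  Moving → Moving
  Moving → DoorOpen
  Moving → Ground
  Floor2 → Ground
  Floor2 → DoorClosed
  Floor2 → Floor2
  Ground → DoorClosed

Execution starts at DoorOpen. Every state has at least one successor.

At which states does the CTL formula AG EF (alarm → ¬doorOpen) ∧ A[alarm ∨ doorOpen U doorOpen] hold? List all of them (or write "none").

{DoorClosed, Moving, Ground}

States satisfying EF (alarm → ¬doorOpen): {DoorOpen, DoorClosed, Moving, Floor2, Ground}.
States satisfying AG EF (alarm → ¬doorOpen): {DoorOpen, DoorClosed, Moving, Floor2, Ground}.
States satisfying alarm ∨ doorOpen: {DoorOpen, DoorClosed, Moving, Floor2, Ground}.
States satisfying doorOpen: {DoorClosed, Moving}.
States satisfying A[alarm ∨ doorOpen U doorOpen]: {DoorClosed, Moving, Ground}.
States satisfying AG EF (alarm → ¬doorOpen) ∧ A[alarm ∨ doorOpen U doorOpen]: {DoorClosed, Moving, Ground}.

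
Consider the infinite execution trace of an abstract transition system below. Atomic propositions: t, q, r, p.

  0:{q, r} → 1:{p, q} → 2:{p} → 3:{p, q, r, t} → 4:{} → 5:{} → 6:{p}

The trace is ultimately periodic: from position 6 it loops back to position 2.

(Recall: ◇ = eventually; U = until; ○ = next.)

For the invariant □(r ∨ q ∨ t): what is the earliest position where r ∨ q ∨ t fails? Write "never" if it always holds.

Check r ∨ q ∨ t at each position in order: 0 ✓, 1 ✓.
At position 2 the labels are {p}, so r ∨ q ∨ t is false there. This is the first violation.

2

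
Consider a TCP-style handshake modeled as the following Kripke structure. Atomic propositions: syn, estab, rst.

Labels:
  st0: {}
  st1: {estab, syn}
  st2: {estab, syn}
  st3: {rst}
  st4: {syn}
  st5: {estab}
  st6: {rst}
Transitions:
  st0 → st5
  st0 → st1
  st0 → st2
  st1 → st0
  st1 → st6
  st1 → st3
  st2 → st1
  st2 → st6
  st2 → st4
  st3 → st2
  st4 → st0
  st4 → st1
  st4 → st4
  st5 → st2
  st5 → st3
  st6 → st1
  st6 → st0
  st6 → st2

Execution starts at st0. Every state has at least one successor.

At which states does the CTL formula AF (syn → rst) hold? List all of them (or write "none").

{st0, st1, st3, st5, st6}

States satisfying syn → rst: {st0, st3, st5, st6}.
States satisfying AF (syn → rst): {st0, st1, st3, st5, st6}.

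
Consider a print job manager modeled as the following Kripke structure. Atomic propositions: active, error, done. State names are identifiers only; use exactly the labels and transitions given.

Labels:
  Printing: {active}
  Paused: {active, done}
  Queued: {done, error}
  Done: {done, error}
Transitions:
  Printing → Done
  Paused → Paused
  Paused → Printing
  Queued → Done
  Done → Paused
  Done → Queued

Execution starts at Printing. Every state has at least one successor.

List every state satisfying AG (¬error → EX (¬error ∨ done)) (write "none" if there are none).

States satisfying ¬error → EX (¬error ∨ done): {Printing, Paused, Queued, Done}.
States satisfying AG (¬error → EX (¬error ∨ done)): {Printing, Paused, Queued, Done}.

{Printing, Paused, Queued, Done}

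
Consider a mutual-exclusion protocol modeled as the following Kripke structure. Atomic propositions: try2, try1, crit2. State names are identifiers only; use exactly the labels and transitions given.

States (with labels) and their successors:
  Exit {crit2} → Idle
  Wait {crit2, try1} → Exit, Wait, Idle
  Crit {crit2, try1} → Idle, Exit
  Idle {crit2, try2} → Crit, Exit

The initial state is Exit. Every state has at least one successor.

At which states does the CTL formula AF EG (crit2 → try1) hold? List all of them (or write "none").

States satisfying EG (crit2 → try1): {Wait}.
States satisfying AF EG (crit2 → try1): {Wait}.

{Wait}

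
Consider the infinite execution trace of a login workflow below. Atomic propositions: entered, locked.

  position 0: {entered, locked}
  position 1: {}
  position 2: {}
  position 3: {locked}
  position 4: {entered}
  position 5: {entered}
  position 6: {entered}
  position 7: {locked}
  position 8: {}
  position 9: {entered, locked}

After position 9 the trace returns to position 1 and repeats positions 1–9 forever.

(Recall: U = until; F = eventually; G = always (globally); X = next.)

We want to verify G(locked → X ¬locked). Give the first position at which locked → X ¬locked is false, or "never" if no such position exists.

locked → X ¬locked holds at every position 0..9, and those are all the positions the trace ever visits, so the invariant G(locked → X ¬locked) is never violated.

never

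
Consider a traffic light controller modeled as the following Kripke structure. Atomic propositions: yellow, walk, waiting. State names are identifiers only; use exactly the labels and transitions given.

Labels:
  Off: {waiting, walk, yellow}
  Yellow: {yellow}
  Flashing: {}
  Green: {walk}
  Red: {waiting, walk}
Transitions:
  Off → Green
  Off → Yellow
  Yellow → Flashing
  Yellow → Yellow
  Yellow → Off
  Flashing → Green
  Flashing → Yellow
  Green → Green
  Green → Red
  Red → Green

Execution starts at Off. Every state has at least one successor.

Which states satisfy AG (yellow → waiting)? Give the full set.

States satisfying yellow → waiting: {Off, Flashing, Green, Red}.
States satisfying AG (yellow → waiting): {Green, Red}.

{Green, Red}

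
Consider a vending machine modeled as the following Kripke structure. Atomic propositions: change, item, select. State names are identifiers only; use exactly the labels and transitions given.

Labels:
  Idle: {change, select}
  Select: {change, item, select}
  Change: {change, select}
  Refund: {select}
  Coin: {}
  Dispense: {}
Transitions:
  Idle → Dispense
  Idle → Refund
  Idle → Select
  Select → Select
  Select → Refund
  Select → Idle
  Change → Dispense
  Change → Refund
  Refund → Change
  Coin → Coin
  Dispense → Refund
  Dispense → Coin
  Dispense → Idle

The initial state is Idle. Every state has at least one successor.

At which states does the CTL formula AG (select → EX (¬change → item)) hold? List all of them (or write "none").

{Coin}

States satisfying select → EX (¬change → item): {Idle, Select, Refund, Coin, Dispense}.
States satisfying AG (select → EX (¬change → item)): {Coin}.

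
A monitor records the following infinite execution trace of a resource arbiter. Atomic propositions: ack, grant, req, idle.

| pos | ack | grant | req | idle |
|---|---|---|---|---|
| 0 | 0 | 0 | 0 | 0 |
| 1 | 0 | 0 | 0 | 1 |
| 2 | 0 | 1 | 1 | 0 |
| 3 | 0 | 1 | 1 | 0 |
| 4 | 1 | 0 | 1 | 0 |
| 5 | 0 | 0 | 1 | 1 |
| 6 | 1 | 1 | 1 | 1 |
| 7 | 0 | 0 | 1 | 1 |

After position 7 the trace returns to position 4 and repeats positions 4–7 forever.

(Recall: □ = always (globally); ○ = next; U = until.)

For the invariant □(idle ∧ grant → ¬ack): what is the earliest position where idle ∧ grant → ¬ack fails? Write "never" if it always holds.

Check idle ∧ grant → ¬ack at each position in order: 0 ✓, 1 ✓, 2 ✓, 3 ✓, 4 ✓, 5 ✓.
At position 6 the labels are {ack, grant, idle, req}, so idle ∧ grant → ¬ack is false there. This is the first violation.

6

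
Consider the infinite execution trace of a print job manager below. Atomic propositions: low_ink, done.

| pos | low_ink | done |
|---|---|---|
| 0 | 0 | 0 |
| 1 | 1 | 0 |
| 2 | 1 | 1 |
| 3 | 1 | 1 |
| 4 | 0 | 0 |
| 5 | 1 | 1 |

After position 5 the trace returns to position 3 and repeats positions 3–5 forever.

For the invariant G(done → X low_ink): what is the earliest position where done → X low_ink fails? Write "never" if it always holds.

Check done → X low_ink at each position in order: 0 ✓, 1 ✓, 2 ✓.
At position 3 the labels are {done, low_ink} and the next position 4 has {}, so done → X low_ink is false there. This is the first violation.

3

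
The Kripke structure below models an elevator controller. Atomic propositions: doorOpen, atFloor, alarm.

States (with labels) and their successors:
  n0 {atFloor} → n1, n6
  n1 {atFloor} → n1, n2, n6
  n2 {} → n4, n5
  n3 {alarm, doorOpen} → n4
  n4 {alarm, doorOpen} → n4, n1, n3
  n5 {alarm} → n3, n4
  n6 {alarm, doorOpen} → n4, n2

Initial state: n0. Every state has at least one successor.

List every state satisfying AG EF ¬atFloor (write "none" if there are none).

States satisfying EF ¬atFloor: {n0, n1, n2, n3, n4, n5, n6}.
States satisfying AG EF ¬atFloor: {n0, n1, n2, n3, n4, n5, n6}.

{n0, n1, n2, n3, n4, n5, n6}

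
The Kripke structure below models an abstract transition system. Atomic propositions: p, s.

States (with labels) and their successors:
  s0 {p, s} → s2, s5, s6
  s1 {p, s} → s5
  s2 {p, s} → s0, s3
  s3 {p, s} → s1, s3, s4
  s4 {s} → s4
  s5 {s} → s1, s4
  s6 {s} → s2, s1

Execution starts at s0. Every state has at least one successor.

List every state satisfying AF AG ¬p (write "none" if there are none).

{s4}

States satisfying AG ¬p: {s4}.
States satisfying AF AG ¬p: {s4}.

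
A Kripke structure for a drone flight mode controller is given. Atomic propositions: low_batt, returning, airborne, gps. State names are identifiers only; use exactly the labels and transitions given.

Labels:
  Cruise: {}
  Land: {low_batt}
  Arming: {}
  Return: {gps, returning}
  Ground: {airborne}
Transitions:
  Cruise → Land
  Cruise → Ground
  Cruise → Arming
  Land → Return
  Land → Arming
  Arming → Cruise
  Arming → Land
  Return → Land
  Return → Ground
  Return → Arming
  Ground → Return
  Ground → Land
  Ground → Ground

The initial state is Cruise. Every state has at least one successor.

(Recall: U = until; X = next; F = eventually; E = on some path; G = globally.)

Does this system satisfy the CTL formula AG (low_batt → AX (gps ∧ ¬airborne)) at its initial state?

States satisfying low_batt → AX (gps ∧ ¬airborne): {Cruise, Arming, Return, Ground}.
States satisfying AG (low_batt → AX (gps ∧ ¬airborne)): ∅.
Land is reachable from Cruise and violates low_batt → AX (gps ∧ ¬airborne), so AG fails at Cruise.
Cruise ∉ Sat(AG (low_batt → AX (gps ∧ ¬airborne))).

Violated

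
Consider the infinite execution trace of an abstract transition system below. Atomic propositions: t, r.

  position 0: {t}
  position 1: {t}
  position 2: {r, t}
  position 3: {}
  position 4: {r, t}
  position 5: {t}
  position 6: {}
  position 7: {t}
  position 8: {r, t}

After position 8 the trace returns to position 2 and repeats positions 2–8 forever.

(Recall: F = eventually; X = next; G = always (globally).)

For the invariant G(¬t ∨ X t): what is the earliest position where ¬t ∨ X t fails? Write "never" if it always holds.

Check ¬t ∨ X t at each position in order: 0 ✓, 1 ✓.
At position 2 the labels are {r, t} and the next position 3 has {}, so ¬t ∨ X t is false there. This is the first violation.

2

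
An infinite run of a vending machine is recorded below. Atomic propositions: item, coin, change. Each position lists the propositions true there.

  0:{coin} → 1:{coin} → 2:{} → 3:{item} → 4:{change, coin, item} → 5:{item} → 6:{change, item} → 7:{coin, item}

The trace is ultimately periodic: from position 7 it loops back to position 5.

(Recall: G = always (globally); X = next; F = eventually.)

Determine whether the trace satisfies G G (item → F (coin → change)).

Holds

G (item → F (coin → change)) holds at every position 0..7, and those are all positions ever visited, so G G (item → F (coin → change)) holds.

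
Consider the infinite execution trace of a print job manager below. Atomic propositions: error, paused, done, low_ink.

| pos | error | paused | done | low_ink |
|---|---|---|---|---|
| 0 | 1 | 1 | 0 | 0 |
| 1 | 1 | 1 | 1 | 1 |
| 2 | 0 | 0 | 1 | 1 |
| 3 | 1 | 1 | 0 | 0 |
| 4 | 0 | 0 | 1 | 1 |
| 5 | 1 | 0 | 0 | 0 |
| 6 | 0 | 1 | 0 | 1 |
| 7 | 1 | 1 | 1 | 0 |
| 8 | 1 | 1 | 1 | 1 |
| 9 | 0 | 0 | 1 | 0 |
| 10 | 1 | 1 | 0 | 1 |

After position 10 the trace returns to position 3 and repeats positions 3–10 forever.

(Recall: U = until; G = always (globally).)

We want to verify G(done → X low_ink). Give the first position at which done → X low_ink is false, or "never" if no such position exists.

Check done → X low_ink at each position in order: 0 ✓, 1 ✓.
At position 2 the labels are {done, low_ink} and the next position 3 has {error, paused}, so done → X low_ink is false there. This is the first violation.

2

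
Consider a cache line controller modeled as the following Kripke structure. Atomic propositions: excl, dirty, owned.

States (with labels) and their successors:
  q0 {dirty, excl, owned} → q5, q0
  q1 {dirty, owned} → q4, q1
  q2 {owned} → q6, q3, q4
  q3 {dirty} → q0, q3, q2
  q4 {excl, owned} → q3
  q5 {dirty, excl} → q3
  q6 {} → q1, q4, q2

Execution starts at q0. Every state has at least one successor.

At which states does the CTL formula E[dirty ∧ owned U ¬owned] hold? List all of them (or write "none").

{q0, q3, q5, q6}

States satisfying dirty ∧ owned: {q0, q1}.
States satisfying ¬owned: {q3, q5, q6}.
States satisfying E[dirty ∧ owned U ¬owned]: {q0, q3, q5, q6}.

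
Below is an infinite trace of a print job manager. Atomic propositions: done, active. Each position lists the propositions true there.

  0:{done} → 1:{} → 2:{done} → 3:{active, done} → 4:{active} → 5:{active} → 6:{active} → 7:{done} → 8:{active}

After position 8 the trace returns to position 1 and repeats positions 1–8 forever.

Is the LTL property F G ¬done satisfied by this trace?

No

G ¬done is false at every position 0..8, so it never becomes true and F G ¬done fails.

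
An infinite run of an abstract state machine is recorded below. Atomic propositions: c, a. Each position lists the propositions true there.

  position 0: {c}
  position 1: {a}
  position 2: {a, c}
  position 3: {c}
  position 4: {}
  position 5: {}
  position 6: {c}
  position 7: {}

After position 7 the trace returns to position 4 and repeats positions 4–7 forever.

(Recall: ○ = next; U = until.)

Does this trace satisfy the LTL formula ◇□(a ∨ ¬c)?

□(a ∨ ¬c) is false at every position 0..7, so it never becomes true and ◇□(a ∨ ¬c) fails.

No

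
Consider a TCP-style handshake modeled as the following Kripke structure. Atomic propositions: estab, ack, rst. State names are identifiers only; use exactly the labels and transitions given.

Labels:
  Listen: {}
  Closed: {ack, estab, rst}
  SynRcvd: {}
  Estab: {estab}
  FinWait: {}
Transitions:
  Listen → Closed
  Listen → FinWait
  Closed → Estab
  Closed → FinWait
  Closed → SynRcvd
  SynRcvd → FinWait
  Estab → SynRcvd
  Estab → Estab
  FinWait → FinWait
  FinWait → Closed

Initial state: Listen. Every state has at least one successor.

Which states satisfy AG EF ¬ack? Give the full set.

{Listen, Closed, SynRcvd, Estab, FinWait}

States satisfying EF ¬ack: {Listen, Closed, SynRcvd, Estab, FinWait}.
States satisfying AG EF ¬ack: {Listen, Closed, SynRcvd, Estab, FinWait}.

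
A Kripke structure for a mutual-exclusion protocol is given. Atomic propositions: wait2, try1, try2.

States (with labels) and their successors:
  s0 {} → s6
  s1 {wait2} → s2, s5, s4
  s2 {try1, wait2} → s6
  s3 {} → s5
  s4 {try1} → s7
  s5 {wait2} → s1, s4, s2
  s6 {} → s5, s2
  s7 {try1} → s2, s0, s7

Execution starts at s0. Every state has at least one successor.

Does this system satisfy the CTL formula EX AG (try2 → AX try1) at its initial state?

States satisfying AG (try2 → AX try1): {s0, s1, s2, s3, s4, s5, s6, s7}.
States satisfying EX AG (try2 → AX try1): {s0, s1, s2, s3, s4, s5, s6, s7}.
s0 ∈ Sat(EX AG (try2 → AX try1)).

Yes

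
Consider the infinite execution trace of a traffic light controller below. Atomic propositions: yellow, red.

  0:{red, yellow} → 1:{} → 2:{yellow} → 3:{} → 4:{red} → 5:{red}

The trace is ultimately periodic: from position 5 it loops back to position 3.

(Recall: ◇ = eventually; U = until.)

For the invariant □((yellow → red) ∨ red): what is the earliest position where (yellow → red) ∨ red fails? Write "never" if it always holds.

2

Check (yellow → red) ∨ red at each position in order: 0 ✓, 1 ✓.
At position 2 the labels are {yellow}, so (yellow → red) ∨ red is false there. This is the first violation.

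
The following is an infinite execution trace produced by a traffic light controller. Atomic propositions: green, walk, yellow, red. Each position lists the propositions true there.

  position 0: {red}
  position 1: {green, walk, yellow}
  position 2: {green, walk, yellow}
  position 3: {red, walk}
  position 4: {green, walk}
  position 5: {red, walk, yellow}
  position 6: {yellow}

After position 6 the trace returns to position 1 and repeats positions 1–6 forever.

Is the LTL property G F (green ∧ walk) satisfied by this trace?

Satisfied

F (green ∧ walk) holds at every position 0..6, and those are all positions ever visited, so G F (green ∧ walk) holds.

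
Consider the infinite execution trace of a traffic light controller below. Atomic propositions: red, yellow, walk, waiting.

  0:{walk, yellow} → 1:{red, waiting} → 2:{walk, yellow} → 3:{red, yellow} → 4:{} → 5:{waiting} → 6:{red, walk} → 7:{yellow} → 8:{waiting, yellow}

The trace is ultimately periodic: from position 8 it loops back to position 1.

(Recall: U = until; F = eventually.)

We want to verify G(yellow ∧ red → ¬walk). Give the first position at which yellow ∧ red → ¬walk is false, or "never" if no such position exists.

yellow ∧ red → ¬walk holds at every position 0..8, and those are all the positions the trace ever visits, so the invariant G(yellow ∧ red → ¬walk) is never violated.

never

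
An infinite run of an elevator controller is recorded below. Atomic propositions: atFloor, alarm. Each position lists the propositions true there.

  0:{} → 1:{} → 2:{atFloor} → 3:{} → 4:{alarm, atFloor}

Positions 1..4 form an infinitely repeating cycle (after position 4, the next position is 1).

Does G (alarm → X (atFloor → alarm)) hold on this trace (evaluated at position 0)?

alarm → X (atFloor → alarm) holds at every position 0..4, and those are all positions ever visited, so G (alarm → X (atFloor → alarm)) holds.
Positions where alarm holds: 4.
Check X (atFloor → alarm) at each: 4→ok.

Yes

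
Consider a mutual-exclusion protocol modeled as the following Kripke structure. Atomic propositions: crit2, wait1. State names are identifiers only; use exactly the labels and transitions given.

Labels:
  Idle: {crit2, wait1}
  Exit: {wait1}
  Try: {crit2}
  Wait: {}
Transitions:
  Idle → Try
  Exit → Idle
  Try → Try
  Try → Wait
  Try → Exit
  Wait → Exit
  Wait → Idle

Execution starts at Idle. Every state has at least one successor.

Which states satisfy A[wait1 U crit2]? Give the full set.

States satisfying wait1: {Idle, Exit}.
States satisfying crit2: {Idle, Try}.
States satisfying A[wait1 U crit2]: {Idle, Exit, Try}.

{Idle, Exit, Try}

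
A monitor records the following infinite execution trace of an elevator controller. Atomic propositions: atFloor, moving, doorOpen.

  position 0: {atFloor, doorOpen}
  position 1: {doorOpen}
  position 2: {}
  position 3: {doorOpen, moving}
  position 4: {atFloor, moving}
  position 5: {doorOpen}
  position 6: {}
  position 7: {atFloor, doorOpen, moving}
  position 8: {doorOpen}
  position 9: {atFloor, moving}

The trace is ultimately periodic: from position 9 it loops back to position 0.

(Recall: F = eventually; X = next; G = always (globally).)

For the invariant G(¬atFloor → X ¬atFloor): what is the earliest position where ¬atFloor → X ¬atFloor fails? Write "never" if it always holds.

Check ¬atFloor → X ¬atFloor at each position in order: 0 ✓, 1 ✓, 2 ✓.
At position 3 the labels are {doorOpen, moving} and the next position 4 has {atFloor, moving}, so ¬atFloor → X ¬atFloor is false there. This is the first violation.

3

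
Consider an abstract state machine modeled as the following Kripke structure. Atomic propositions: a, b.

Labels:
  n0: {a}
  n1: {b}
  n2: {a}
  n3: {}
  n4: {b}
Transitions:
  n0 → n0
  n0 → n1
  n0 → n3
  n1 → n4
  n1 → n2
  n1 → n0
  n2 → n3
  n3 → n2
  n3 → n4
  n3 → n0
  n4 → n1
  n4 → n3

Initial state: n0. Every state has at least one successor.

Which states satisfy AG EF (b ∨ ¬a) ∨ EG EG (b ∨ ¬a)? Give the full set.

{n0, n1, n2, n3, n4}

States satisfying EF (b ∨ ¬a): {n0, n1, n2, n3, n4}.
States satisfying AG EF (b ∨ ¬a): {n0, n1, n2, n3, n4}.
States satisfying EG (b ∨ ¬a): {n1, n3, n4}.
States satisfying EG EG (b ∨ ¬a): {n1, n3, n4}.
States satisfying AG EF (b ∨ ¬a) ∨ EG EG (b ∨ ¬a): {n0, n1, n2, n3, n4}.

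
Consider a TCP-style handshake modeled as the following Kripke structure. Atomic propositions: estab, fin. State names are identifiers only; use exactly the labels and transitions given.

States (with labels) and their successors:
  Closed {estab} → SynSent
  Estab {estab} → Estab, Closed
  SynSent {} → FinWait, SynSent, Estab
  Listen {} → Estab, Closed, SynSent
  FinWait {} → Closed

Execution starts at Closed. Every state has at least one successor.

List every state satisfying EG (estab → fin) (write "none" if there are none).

{SynSent, Listen}

States satisfying estab → fin: {SynSent, Listen, FinWait}.
States satisfying EG (estab → fin): {SynSent, Listen}.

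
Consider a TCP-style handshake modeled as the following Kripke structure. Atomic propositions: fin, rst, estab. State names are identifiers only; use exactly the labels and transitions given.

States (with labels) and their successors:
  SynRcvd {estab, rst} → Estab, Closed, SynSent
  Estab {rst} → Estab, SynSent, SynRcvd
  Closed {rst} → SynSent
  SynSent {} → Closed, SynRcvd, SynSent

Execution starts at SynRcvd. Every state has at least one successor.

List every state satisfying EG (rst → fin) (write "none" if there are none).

{SynSent}

States satisfying rst → fin: {SynSent}.
States satisfying EG (rst → fin): {SynSent}.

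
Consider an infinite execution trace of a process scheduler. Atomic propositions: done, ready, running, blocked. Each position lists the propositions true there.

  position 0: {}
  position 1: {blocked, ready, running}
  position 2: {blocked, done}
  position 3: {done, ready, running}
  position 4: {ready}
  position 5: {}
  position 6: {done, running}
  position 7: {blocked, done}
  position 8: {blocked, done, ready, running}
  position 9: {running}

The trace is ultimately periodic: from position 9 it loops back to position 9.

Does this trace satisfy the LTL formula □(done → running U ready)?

done → running U ready must hold at every position from 0 onward. It fails at position 2, so □(done → running U ready) is false.
Positions where done holds: 2, 3, 6, 7, 8.
Check running U ready at each: 2→fails, 3→ok, 6→fails, 7→fails, 8→ok.

No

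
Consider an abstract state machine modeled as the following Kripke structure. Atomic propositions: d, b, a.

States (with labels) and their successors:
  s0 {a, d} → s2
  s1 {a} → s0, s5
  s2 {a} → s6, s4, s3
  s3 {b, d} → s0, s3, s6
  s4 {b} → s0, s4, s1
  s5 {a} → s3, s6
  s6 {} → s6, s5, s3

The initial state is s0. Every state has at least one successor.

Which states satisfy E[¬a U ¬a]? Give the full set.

States satisfying ¬a: {s3, s4, s6}.
States satisfying E[¬a U ¬a]: {s3, s4, s6}.

{s3, s4, s6}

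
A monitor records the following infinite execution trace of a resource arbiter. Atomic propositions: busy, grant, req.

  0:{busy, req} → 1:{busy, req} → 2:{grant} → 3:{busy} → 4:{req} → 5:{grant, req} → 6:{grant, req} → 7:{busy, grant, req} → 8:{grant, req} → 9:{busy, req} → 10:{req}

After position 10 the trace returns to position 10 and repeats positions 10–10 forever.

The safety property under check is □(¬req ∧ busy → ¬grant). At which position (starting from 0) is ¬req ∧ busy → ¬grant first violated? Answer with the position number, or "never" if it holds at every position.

never

¬req ∧ busy → ¬grant holds at every position 0..10, and those are all the positions the trace ever visits, so the invariant □(¬req ∧ busy → ¬grant) is never violated.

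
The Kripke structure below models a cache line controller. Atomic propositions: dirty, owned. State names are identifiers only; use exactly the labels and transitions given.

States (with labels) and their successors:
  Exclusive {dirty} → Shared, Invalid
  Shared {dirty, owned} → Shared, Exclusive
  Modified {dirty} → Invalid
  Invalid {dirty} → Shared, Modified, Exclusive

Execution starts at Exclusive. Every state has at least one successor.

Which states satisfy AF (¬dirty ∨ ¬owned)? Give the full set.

States satisfying ¬dirty ∨ ¬owned: {Exclusive, Modified, Invalid}.
States satisfying AF (¬dirty ∨ ¬owned): {Exclusive, Modified, Invalid}.

{Exclusive, Modified, Invalid}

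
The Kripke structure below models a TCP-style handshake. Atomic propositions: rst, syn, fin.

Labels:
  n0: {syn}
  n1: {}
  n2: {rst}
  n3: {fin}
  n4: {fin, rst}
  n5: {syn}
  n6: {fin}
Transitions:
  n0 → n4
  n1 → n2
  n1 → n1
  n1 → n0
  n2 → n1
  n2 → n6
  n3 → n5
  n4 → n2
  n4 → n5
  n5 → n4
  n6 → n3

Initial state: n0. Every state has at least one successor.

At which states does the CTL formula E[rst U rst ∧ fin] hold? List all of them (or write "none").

{n4}

States satisfying rst: {n2, n4}.
States satisfying rst ∧ fin: {n4}.
States satisfying E[rst U rst ∧ fin]: {n4}.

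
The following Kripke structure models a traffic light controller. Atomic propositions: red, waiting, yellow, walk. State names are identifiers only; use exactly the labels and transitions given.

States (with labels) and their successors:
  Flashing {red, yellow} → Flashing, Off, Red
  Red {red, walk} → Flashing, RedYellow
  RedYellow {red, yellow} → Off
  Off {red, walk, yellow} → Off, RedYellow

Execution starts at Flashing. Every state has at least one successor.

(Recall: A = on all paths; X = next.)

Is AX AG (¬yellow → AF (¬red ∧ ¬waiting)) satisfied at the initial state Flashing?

Violated

States satisfying AG (¬yellow → AF (¬red ∧ ¬waiting)): {RedYellow, Off}.
States satisfying AX AG (¬yellow → AF (¬red ∧ ¬waiting)): {RedYellow, Off}.
Flashing ∉ Sat(AX AG (¬yellow → AF (¬red ∧ ¬waiting))).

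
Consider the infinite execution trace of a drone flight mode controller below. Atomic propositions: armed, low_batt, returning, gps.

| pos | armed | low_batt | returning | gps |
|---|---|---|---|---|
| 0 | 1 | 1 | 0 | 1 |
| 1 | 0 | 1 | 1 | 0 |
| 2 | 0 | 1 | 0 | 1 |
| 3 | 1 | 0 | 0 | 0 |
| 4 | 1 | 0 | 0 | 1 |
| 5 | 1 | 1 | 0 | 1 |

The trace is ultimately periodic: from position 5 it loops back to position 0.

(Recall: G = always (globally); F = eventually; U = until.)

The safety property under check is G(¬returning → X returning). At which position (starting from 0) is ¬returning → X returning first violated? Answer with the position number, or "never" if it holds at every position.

2

Check ¬returning → X returning at each position in order: 0 ✓, 1 ✓.
At position 2 the labels are {gps, low_batt} and the next position 3 has {armed}, so ¬returning → X returning is false there. This is the first violation.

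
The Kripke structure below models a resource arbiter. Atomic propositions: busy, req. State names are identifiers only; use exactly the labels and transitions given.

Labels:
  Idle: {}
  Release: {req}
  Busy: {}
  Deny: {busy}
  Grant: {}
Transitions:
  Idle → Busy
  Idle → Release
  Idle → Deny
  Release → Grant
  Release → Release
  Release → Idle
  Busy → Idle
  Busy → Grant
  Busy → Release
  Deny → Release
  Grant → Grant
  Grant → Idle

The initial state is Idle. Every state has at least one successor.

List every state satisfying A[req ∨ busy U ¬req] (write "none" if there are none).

{Idle, Busy, Deny, Grant}

States satisfying req ∨ busy: {Release, Deny}.
States satisfying ¬req: {Idle, Busy, Deny, Grant}.
States satisfying A[req ∨ busy U ¬req]: {Idle, Busy, Deny, Grant}.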